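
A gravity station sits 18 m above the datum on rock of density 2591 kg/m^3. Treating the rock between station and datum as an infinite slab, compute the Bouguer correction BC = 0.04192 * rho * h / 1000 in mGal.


BC = 0.04192 * rho * h / 1000
= 0.04192 * 2591 * 18 / 1000
= 1.9551 mGal

1.9551


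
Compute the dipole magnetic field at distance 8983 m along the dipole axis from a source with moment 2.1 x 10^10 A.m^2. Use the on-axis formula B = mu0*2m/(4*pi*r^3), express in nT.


m = 2.1 x 10^10 = 21000000000 A.m^2
2m = 42000000000 A.m^2
r^3 = 8983^3 = 724876798087
B = (4pi*10^-7) * 42000000000 / (4*pi * 724876798087) * 1e9
= 52778.75658 / 9109070494511.24 * 1e9
= 5.7941 nT

5.7941


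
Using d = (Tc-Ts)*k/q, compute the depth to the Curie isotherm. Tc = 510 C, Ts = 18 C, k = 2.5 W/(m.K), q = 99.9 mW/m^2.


T_Curie - T_surf = 510 - 18 = 492 C
Convert q to W/m^2: 99.9 mW/m^2 = 0.0999 W/m^2
d = 492 * 2.5 / 0.0999 = 12312.31 m

12312.31


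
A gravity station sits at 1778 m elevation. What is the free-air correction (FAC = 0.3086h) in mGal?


FAC = 0.3086 * h
= 0.3086 * 1778
= 548.6908 mGal

548.6908


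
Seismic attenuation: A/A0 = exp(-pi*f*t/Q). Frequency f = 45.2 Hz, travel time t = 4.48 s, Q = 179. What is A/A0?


pi*f*t/Q = pi*45.2*4.48/179 = 3.553966
A/A0 = exp(-3.553966) = 0.028611

0.028611


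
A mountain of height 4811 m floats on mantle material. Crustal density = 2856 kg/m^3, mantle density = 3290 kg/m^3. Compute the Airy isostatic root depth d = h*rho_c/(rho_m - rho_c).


rho_m - rho_c = 3290 - 2856 = 434
d = 4811 * 2856 / 434
= 13740216 / 434
= 31659.48 m

31659.48


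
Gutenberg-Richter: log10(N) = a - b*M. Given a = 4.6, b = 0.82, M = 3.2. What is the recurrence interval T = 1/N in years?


log10(N) = 4.6 - 0.82*3.2 = 1.976
N = 10^1.976 = 94.623716
T = 1/N = 1/94.623716 = 0.0106 years

0.0106


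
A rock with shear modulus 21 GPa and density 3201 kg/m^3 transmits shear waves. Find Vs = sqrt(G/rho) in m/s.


Convert G to Pa: G = 21e9 Pa
Compute G/rho = 21e9 / 3201 = 6560449.8594
Vs = sqrt(6560449.8594) = 2561.34 m/s

2561.34


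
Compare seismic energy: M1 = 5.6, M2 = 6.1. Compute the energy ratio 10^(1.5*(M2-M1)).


M2 - M1 = 6.1 - 5.6 = 0.5
1.5 * 0.5 = 0.75
ratio = 10^0.75 = 5.62

5.62


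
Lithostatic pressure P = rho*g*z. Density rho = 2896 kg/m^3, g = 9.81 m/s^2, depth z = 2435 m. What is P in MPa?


P = rho * g * z / 1e6
= 2896 * 9.81 * 2435 / 1e6
= 69177765.6 / 1e6
= 69.1778 MPa

69.1778


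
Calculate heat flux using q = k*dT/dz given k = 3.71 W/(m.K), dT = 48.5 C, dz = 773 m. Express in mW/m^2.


q = k * dT / dz * 1000
= 3.71 * 48.5 / 773 * 1000
= 0.232775 * 1000
= 232.7749 mW/m^2

232.7749


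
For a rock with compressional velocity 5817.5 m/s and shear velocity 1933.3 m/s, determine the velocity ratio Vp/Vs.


Vp/Vs = 5817.5 / 1933.3
= 3.0091

3.0091


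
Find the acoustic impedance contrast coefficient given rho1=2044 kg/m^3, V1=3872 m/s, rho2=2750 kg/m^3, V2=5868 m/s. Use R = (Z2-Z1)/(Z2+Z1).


Z1 = 2044 * 3872 = 7914368
Z2 = 2750 * 5868 = 16137000
R = (16137000 - 7914368) / (16137000 + 7914368) = 8222632 / 24051368 = 0.3419

0.3419


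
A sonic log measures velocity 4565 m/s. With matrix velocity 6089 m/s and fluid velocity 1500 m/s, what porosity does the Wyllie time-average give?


1/V - 1/Vm = 1/4565 - 1/6089 = 5.483e-05
1/Vf - 1/Vm = 1/1500 - 1/6089 = 0.00050244
phi = 5.483e-05 / 0.00050244 = 0.1091

0.1091


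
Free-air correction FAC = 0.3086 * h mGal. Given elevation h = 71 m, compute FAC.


FAC = 0.3086 * h
= 0.3086 * 71
= 21.9106 mGal

21.9106


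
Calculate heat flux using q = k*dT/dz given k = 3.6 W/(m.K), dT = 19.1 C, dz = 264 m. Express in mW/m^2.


q = k * dT / dz * 1000
= 3.6 * 19.1 / 264 * 1000
= 0.260455 * 1000
= 260.4545 mW/m^2

260.4545


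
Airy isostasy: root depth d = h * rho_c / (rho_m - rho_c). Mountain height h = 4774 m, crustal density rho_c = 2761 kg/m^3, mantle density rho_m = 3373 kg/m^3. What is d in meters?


rho_m - rho_c = 3373 - 2761 = 612
d = 4774 * 2761 / 612
= 13181014 / 612
= 21537.6 m

21537.6


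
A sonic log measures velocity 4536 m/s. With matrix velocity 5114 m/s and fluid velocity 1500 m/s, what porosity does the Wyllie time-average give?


1/V - 1/Vm = 1/4536 - 1/5114 = 2.492e-05
1/Vf - 1/Vm = 1/1500 - 1/5114 = 0.00047113
phi = 2.492e-05 / 0.00047113 = 0.0529

0.0529


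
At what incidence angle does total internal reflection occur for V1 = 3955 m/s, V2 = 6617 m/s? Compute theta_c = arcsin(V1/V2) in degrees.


V1/V2 = 3955/6617 = 0.597703
theta_c = arcsin(0.597703) = 36.7056 degrees

36.7056


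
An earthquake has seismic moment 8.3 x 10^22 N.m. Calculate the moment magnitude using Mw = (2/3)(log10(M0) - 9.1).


log10(M0) = log10(8.3 x 10^22) = 22.9191
Mw = 2/3 * (22.9191 - 9.1)
= 2/3 * 13.8191
= 9.21

9.21


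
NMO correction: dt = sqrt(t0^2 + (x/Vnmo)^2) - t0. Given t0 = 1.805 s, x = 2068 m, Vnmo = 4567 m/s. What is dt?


x/Vnmo = 2068/4567 = 0.452814
(x/Vnmo)^2 = 0.20504
t0^2 = 3.258025
sqrt(3.258025 + 0.20504) = 1.860931
dt = 1.860931 - 1.805 = 0.055931

0.055931


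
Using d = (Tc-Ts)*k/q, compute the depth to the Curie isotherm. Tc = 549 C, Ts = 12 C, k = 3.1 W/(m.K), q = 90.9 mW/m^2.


T_Curie - T_surf = 549 - 12 = 537 C
Convert q to W/m^2: 90.9 mW/m^2 = 0.0909 W/m^2
d = 537 * 3.1 / 0.0909 = 18313.53 m

18313.53


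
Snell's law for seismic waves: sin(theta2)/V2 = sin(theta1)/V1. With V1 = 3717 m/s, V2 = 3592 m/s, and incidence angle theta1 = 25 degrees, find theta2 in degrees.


sin(theta1) = sin(25 deg) = 0.422618
sin(theta2) = V2/V1 * sin(theta1) = 3592/3717 * 0.422618 = 0.408406
theta2 = arcsin(0.408406) = 24.1047 degrees

24.1047


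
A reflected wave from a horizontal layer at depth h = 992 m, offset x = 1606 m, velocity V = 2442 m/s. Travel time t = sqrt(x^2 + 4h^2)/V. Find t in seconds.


x^2 + 4h^2 = 1606^2 + 4*992^2 = 2579236 + 3936256 = 6515492
sqrt(6515492) = 2552.5462
t = 2552.5462 / 2442 = 1.0453 s

1.0453


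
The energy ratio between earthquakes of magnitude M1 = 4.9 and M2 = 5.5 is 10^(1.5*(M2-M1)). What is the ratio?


M2 - M1 = 5.5 - 4.9 = 0.6
1.5 * 0.6 = 0.9
ratio = 10^0.9 = 7.94

7.94


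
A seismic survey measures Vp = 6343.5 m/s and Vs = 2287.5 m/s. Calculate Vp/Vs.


Vp/Vs = 6343.5 / 2287.5
= 2.7731

2.7731


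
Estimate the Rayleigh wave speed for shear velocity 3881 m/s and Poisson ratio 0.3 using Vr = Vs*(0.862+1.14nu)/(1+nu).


Numerator factor = 0.862 + 1.14*0.3 = 1.204
Denominator = 1 + 0.3 = 1.3
Vr = 3881 * 1.204 / 1.3 = 3594.4 m/s

3594.4


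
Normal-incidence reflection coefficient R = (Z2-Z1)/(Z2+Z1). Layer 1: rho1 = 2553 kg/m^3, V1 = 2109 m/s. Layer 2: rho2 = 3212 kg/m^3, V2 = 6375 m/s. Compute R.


Z1 = 2553 * 2109 = 5384277
Z2 = 3212 * 6375 = 20476500
R = (20476500 - 5384277) / (20476500 + 5384277) = 15092223 / 25860777 = 0.5836

0.5836


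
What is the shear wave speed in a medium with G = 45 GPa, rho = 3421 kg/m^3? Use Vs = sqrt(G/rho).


Convert G to Pa: G = 45e9 Pa
Compute G/rho = 45e9 / 3421 = 13154048.5238
Vs = sqrt(13154048.5238) = 3626.85 m/s

3626.85


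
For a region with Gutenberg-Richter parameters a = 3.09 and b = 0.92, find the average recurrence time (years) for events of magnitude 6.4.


log10(N) = 3.09 - 0.92*6.4 = -2.798
N = 10^-2.798 = 0.001592
T = 1/N = 1/0.001592 = 628.0584 years

628.0584


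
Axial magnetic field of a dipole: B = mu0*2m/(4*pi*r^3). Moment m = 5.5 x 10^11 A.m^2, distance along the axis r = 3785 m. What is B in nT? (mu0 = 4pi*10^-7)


m = 5.5 x 10^11 = 550000000000 A.m^2
2m = 1100000000000 A.m^2
r^3 = 3785^3 = 54224761625
B = (4pi*10^-7) * 1100000000000 / (4*pi * 54224761625) * 1e9
= 1382300.76758 / 681408451055.03 * 1e9
= 2028.5935 nT

2028.5935


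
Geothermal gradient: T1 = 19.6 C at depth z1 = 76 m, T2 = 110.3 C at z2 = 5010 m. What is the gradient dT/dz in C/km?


dT = 110.3 - 19.6 = 90.7 C
dz = 5010 - 76 = 4934 m
gradient = dT/dz * 1000 = 90.7/4934 * 1000 = 18.3827 C/km

18.3827


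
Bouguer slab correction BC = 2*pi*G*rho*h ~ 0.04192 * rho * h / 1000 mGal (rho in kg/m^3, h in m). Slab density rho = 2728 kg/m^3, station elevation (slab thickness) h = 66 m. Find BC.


BC = 0.04192 * rho * h / 1000
= 0.04192 * 2728 * 66 / 1000
= 7.5476 mGal

7.5476


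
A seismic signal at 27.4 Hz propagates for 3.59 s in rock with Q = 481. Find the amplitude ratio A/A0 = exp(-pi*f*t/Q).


pi*f*t/Q = pi*27.4*3.59/481 = 0.642465
A/A0 = exp(-0.642465) = 0.525994

0.525994


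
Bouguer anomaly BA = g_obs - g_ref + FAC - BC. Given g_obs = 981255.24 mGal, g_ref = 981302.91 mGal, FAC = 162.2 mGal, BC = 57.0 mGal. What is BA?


BA = g_obs - g_ref + FAC - BC
= 981255.24 - 981302.91 + 162.2 - 57.0
= 57.53 mGal

57.53


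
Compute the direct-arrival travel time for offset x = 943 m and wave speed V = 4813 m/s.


t = x / V
= 943 / 4813
= 0.1959 s

0.1959


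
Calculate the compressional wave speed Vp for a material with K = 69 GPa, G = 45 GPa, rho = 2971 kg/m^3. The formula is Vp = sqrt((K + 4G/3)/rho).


First compute the effective modulus:
K + 4G/3 = 69e9 + 4*45e9/3 = 129000000000.0 Pa
Then divide by density:
129000000000.0 / 2971 = 43419723.9987 Pa/(kg/m^3)
Take the square root:
Vp = sqrt(43419723.9987) = 6589.36 m/s

6589.36


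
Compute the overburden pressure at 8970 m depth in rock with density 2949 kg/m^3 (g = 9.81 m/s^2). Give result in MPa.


P = rho * g * z / 1e6
= 2949 * 9.81 * 8970 / 1e6
= 259499319.3 / 1e6
= 259.4993 MPa

259.4993


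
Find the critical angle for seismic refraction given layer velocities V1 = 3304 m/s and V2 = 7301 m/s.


V1/V2 = 3304/7301 = 0.452541
theta_c = arcsin(0.452541) = 26.9068 degrees

26.9068


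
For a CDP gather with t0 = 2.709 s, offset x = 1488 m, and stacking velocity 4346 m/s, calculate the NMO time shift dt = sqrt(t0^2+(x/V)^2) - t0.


x/Vnmo = 1488/4346 = 0.342384
(x/Vnmo)^2 = 0.117227
t0^2 = 7.338681
sqrt(7.338681 + 0.117227) = 2.730551
dt = 2.730551 - 2.709 = 0.021551

0.021551


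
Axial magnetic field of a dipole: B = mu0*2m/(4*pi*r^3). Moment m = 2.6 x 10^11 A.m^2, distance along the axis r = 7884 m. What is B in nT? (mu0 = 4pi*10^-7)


m = 2.6 x 10^11 = 260000000000 A.m^2
2m = 520000000000 A.m^2
r^3 = 7884^3 = 490049383104
B = (4pi*10^-7) * 520000000000 / (4*pi * 490049383104) * 1e9
= 653451.271947 / 6158142167422.95 * 1e9
= 106.1118 nT

106.1118


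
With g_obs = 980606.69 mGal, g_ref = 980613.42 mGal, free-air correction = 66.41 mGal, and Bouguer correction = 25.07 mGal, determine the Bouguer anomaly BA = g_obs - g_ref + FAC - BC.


BA = g_obs - g_ref + FAC - BC
= 980606.69 - 980613.42 + 66.41 - 25.07
= 34.61 mGal

34.61


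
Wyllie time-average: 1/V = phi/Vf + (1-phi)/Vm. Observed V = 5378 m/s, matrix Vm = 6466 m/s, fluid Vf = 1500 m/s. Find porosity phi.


1/V - 1/Vm = 1/5378 - 1/6466 = 3.129e-05
1/Vf - 1/Vm = 1/1500 - 1/6466 = 0.00051201
phi = 3.129e-05 / 0.00051201 = 0.0611

0.0611


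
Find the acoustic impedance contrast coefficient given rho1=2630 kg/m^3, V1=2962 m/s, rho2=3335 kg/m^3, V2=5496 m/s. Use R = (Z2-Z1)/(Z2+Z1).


Z1 = 2630 * 2962 = 7790060
Z2 = 3335 * 5496 = 18329160
R = (18329160 - 7790060) / (18329160 + 7790060) = 10539100 / 26119220 = 0.4035

0.4035


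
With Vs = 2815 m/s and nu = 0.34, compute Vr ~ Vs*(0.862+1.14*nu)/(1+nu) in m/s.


Numerator factor = 0.862 + 1.14*0.34 = 1.2496
Denominator = 1 + 0.34 = 1.34
Vr = 2815 * 1.2496 / 1.34 = 2625.09 m/s

2625.09


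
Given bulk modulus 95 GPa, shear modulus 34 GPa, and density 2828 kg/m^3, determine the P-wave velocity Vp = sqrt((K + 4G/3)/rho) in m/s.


First compute the effective modulus:
K + 4G/3 = 95e9 + 4*34e9/3 = 140333333333.33 Pa
Then divide by density:
140333333333.33 / 2828 = 49622819.4248 Pa/(kg/m^3)
Take the square root:
Vp = sqrt(49622819.4248) = 7044.35 m/s

7044.35


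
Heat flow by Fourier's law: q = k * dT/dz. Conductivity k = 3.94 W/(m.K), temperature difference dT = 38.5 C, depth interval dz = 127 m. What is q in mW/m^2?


q = k * dT / dz * 1000
= 3.94 * 38.5 / 127 * 1000
= 1.194409 * 1000
= 1194.4094 mW/m^2

1194.4094


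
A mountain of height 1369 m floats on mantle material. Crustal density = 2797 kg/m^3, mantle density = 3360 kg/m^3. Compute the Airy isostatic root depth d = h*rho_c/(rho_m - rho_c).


rho_m - rho_c = 3360 - 2797 = 563
d = 1369 * 2797 / 563
= 3829093 / 563
= 6801.23 m

6801.23


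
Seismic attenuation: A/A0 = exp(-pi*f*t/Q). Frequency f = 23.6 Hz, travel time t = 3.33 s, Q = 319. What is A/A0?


pi*f*t/Q = pi*23.6*3.33/319 = 0.773954
A/A0 = exp(-0.773954) = 0.461186

0.461186


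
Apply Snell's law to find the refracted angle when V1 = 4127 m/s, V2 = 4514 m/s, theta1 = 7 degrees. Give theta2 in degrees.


sin(theta1) = sin(7 deg) = 0.121869
sin(theta2) = V2/V1 * sin(theta1) = 4514/4127 * 0.121869 = 0.133297
theta2 = arcsin(0.133297) = 7.6602 degrees

7.6602


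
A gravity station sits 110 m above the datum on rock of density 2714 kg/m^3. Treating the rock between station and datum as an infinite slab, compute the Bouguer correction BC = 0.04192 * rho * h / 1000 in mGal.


BC = 0.04192 * rho * h / 1000
= 0.04192 * 2714 * 110 / 1000
= 12.5148 mGal

12.5148


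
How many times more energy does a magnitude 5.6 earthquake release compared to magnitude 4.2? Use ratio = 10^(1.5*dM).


M2 - M1 = 5.6 - 4.2 = 1.4
1.5 * 1.4 = 2.1
ratio = 10^2.1 = 125.89

125.89


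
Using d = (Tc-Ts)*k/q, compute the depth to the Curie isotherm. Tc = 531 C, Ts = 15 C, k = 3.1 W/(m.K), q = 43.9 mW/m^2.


T_Curie - T_surf = 531 - 15 = 516 C
Convert q to W/m^2: 43.9 mW/m^2 = 0.0439 W/m^2
d = 516 * 3.1 / 0.0439 = 36437.36 m

36437.36


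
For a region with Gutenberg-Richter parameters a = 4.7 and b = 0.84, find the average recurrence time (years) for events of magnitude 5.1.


log10(N) = 4.7 - 0.84*5.1 = 0.416
N = 10^0.416 = 2.606154
T = 1/N = 1/2.606154 = 0.3837 years

0.3837


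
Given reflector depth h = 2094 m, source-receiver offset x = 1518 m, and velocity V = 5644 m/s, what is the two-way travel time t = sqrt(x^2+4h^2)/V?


x^2 + 4h^2 = 1518^2 + 4*2094^2 = 2304324 + 17539344 = 19843668
sqrt(19843668) = 4454.6232
t = 4454.6232 / 5644 = 0.7893 s

0.7893


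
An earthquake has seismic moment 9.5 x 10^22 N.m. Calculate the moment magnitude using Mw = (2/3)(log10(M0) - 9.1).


log10(M0) = log10(9.5 x 10^22) = 22.9777
Mw = 2/3 * (22.9777 - 9.1)
= 2/3 * 13.8777
= 9.25

9.25


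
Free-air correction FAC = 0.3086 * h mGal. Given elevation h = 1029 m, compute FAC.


FAC = 0.3086 * h
= 0.3086 * 1029
= 317.5494 mGal

317.5494


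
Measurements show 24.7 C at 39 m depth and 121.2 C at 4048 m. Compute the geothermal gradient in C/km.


dT = 121.2 - 24.7 = 96.5 C
dz = 4048 - 39 = 4009 m
gradient = dT/dz * 1000 = 96.5/4009 * 1000 = 24.0708 C/km

24.0708


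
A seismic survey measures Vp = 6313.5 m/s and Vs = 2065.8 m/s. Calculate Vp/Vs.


Vp/Vs = 6313.5 / 2065.8
= 3.0562

3.0562


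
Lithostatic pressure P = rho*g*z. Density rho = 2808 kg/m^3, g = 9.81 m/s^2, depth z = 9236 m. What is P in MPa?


P = rho * g * z / 1e6
= 2808 * 9.81 * 9236 / 1e6
= 254419289.28 / 1e6
= 254.4193 MPa

254.4193


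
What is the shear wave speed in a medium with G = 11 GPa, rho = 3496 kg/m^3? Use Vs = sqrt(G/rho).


Convert G to Pa: G = 11e9 Pa
Compute G/rho = 11e9 / 3496 = 3146453.0892
Vs = sqrt(3146453.0892) = 1773.82 m/s

1773.82


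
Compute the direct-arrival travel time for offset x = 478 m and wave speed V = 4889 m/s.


t = x / V
= 478 / 4889
= 0.0978 s

0.0978


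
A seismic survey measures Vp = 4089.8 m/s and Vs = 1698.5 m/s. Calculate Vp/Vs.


Vp/Vs = 4089.8 / 1698.5
= 2.4079

2.4079


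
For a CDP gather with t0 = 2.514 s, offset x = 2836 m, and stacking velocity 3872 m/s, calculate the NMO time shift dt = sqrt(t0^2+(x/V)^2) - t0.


x/Vnmo = 2836/3872 = 0.732438
(x/Vnmo)^2 = 0.536465
t0^2 = 6.320196
sqrt(6.320196 + 0.536465) = 2.618523
dt = 2.618523 - 2.514 = 0.104523

0.104523


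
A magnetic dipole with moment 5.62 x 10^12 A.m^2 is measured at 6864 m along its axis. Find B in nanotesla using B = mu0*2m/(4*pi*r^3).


m = 5.62 x 10^12 = 5620000000000 A.m^2
2m = 11240000000000 A.m^2
r^3 = 6864^3 = 323393900544
B = (4pi*10^-7) * 11240000000000 / (4*pi * 323393900544) * 1e9
= 14124600.57054 / 4063887608659.11 * 1e9
= 3475.6376 nT

3475.6376


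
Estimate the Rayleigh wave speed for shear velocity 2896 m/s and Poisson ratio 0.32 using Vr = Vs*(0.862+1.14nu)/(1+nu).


Numerator factor = 0.862 + 1.14*0.32 = 1.2268
Denominator = 1 + 0.32 = 1.32
Vr = 2896 * 1.2268 / 1.32 = 2691.52 m/s

2691.52


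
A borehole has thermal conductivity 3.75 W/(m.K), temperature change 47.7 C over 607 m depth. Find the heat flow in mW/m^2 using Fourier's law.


q = k * dT / dz * 1000
= 3.75 * 47.7 / 607 * 1000
= 0.294687 * 1000
= 294.687 mW/m^2

294.687


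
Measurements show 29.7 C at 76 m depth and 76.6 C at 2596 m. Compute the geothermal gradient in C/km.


dT = 76.6 - 29.7 = 46.9 C
dz = 2596 - 76 = 2520 m
gradient = dT/dz * 1000 = 46.9/2520 * 1000 = 18.6111 C/km

18.6111


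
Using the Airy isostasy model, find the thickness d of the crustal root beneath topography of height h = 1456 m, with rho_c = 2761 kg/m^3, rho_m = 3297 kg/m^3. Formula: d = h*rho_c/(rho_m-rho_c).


rho_m - rho_c = 3297 - 2761 = 536
d = 1456 * 2761 / 536
= 4020016 / 536
= 7500.03 m

7500.03


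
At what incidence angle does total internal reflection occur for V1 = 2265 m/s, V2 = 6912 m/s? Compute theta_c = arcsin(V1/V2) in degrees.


V1/V2 = 2265/6912 = 0.327691
theta_c = arcsin(0.327691) = 19.1287 degrees

19.1287


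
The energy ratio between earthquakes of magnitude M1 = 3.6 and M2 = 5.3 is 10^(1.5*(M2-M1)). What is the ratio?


M2 - M1 = 5.3 - 3.6 = 1.7
1.5 * 1.7 = 2.55
ratio = 10^2.55 = 354.81

354.81


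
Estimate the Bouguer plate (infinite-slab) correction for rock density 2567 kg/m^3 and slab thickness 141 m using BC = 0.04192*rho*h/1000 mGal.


BC = 0.04192 * rho * h / 1000
= 0.04192 * 2567 * 141 / 1000
= 15.1728 mGal

15.1728


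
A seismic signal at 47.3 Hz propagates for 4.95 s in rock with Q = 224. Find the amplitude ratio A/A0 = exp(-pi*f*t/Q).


pi*f*t/Q = pi*47.3*4.95/224 = 3.283736
A/A0 = exp(-3.283736) = 0.037488

0.037488


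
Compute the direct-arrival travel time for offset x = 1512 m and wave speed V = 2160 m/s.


t = x / V
= 1512 / 2160
= 0.7 s

0.7


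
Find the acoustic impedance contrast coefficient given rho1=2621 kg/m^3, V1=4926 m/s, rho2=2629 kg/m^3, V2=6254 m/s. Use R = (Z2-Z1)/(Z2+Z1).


Z1 = 2621 * 4926 = 12911046
Z2 = 2629 * 6254 = 16441766
R = (16441766 - 12911046) / (16441766 + 12911046) = 3530720 / 29352812 = 0.1203

0.1203


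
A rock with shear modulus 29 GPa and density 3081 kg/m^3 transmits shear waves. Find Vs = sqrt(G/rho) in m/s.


Convert G to Pa: G = 29e9 Pa
Compute G/rho = 29e9 / 3081 = 9412528.3999
Vs = sqrt(9412528.3999) = 3067.98 m/s

3067.98


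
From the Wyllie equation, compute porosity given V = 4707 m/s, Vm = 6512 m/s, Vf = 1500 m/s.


1/V - 1/Vm = 1/4707 - 1/6512 = 5.889e-05
1/Vf - 1/Vm = 1/1500 - 1/6512 = 0.0005131
phi = 5.889e-05 / 0.0005131 = 0.1148

0.1148


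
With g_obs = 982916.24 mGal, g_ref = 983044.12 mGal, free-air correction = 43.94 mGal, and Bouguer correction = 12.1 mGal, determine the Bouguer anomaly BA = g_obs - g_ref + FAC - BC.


BA = g_obs - g_ref + FAC - BC
= 982916.24 - 983044.12 + 43.94 - 12.1
= -96.04 mGal

-96.04


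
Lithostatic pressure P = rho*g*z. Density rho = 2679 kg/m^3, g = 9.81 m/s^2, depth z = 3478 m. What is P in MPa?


P = rho * g * z / 1e6
= 2679 * 9.81 * 3478 / 1e6
= 91405283.22 / 1e6
= 91.4053 MPa

91.4053


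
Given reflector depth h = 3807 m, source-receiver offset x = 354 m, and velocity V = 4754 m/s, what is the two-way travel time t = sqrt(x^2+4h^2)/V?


x^2 + 4h^2 = 354^2 + 4*3807^2 = 125316 + 57972996 = 58098312
sqrt(58098312) = 7622.2249
t = 7622.2249 / 4754 = 1.6033 s

1.6033


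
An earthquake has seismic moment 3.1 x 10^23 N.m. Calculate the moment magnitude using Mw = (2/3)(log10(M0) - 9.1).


log10(M0) = log10(3.1 x 10^23) = 23.4914
Mw = 2/3 * (23.4914 - 9.1)
= 2/3 * 14.3914
= 9.59

9.59


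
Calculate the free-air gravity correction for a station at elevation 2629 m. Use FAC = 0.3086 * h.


FAC = 0.3086 * h
= 0.3086 * 2629
= 811.3094 mGal

811.3094


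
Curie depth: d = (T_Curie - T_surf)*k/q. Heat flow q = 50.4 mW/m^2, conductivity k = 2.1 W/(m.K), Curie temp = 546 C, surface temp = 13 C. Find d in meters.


T_Curie - T_surf = 546 - 13 = 533 C
Convert q to W/m^2: 50.4 mW/m^2 = 0.0504 W/m^2
d = 533 * 2.1 / 0.0504 = 22208.33 m

22208.33


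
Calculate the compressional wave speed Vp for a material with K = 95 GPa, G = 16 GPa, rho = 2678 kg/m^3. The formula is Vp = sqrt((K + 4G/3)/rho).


First compute the effective modulus:
K + 4G/3 = 95e9 + 4*16e9/3 = 116333333333.33 Pa
Then divide by density:
116333333333.33 / 2678 = 43440378.3918 Pa/(kg/m^3)
Take the square root:
Vp = sqrt(43440378.3918) = 6590.93 m/s

6590.93


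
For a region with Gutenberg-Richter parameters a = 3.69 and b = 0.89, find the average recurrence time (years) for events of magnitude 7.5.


log10(N) = 3.69 - 0.89*7.5 = -2.985
N = 10^-2.985 = 0.001035
T = 1/N = 1/0.001035 = 966.0509 years

966.0509


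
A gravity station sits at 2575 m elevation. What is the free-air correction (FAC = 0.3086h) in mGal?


FAC = 0.3086 * h
= 0.3086 * 2575
= 794.645 mGal

794.645


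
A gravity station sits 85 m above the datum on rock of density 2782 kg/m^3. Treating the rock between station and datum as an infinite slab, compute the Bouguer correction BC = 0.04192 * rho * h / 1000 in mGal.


BC = 0.04192 * rho * h / 1000
= 0.04192 * 2782 * 85 / 1000
= 9.9128 mGal

9.9128


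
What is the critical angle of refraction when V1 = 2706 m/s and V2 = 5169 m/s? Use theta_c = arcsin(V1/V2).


V1/V2 = 2706/5169 = 0.523506
theta_c = arcsin(0.523506) = 31.5677 degrees

31.5677


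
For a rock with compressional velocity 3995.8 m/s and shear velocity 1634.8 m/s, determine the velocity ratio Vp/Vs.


Vp/Vs = 3995.8 / 1634.8
= 2.4442

2.4442


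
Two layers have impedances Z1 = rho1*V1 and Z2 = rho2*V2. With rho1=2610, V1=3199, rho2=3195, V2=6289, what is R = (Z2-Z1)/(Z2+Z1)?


Z1 = 2610 * 3199 = 8349390
Z2 = 3195 * 6289 = 20093355
R = (20093355 - 8349390) / (20093355 + 8349390) = 11743965 / 28442745 = 0.4129

0.4129


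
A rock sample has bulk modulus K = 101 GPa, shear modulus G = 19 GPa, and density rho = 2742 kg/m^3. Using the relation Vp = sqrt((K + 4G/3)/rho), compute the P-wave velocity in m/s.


First compute the effective modulus:
K + 4G/3 = 101e9 + 4*19e9/3 = 126333333333.33 Pa
Then divide by density:
126333333333.33 / 2742 = 46073425.7233 Pa/(kg/m^3)
Take the square root:
Vp = sqrt(46073425.7233) = 6787.74 m/s

6787.74


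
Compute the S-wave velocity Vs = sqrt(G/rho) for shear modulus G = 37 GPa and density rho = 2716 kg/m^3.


Convert G to Pa: G = 37e9 Pa
Compute G/rho = 37e9 / 2716 = 13622974.9632
Vs = sqrt(13622974.9632) = 3690.93 m/s

3690.93


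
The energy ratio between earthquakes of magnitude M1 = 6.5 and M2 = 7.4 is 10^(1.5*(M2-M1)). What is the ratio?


M2 - M1 = 7.4 - 6.5 = 0.9
1.5 * 0.9 = 1.35
ratio = 10^1.35 = 22.39

22.39


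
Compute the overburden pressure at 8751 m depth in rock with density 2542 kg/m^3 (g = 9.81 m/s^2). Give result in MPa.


P = rho * g * z / 1e6
= 2542 * 9.81 * 8751 / 1e6
= 218223862.02 / 1e6
= 218.2239 MPa

218.2239


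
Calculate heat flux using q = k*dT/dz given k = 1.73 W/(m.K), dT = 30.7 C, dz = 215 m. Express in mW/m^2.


q = k * dT / dz * 1000
= 1.73 * 30.7 / 215 * 1000
= 0.247028 * 1000
= 247.0279 mW/m^2

247.0279


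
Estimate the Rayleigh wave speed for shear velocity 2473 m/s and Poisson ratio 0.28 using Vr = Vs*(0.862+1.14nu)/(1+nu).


Numerator factor = 0.862 + 1.14*0.28 = 1.1812
Denominator = 1 + 0.28 = 1.28
Vr = 2473 * 1.1812 / 1.28 = 2282.12 m/s

2282.12


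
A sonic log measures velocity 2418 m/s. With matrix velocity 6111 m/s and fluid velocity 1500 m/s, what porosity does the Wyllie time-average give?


1/V - 1/Vm = 1/2418 - 1/6111 = 0.00024993
1/Vf - 1/Vm = 1/1500 - 1/6111 = 0.00050303
phi = 0.00024993 / 0.00050303 = 0.4968

0.4968


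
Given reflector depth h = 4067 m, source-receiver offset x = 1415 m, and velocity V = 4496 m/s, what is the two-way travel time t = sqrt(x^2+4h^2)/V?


x^2 + 4h^2 = 1415^2 + 4*4067^2 = 2002225 + 66161956 = 68164181
sqrt(68164181) = 8256.1602
t = 8256.1602 / 4496 = 1.8363 s

1.8363


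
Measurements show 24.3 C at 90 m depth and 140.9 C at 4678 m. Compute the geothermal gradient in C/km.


dT = 140.9 - 24.3 = 116.6 C
dz = 4678 - 90 = 4588 m
gradient = dT/dz * 1000 = 116.6/4588 * 1000 = 25.4141 C/km

25.4141


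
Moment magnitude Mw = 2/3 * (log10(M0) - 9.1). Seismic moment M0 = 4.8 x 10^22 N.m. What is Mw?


log10(M0) = log10(4.8 x 10^22) = 22.6812
Mw = 2/3 * (22.6812 - 9.1)
= 2/3 * 13.5812
= 9.05

9.05


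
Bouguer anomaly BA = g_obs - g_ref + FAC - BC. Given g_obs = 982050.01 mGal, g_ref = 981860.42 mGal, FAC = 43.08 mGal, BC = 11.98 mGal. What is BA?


BA = g_obs - g_ref + FAC - BC
= 982050.01 - 981860.42 + 43.08 - 11.98
= 220.69 mGal

220.69


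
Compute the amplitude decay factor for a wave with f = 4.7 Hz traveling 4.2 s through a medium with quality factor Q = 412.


pi*f*t/Q = pi*4.7*4.2/412 = 0.150522
A/A0 = exp(-0.150522) = 0.860259

0.860259


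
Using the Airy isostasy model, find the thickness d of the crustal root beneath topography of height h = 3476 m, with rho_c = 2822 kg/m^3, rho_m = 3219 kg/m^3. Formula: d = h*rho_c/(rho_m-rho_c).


rho_m - rho_c = 3219 - 2822 = 397
d = 3476 * 2822 / 397
= 9809272 / 397
= 24708.49 m

24708.49


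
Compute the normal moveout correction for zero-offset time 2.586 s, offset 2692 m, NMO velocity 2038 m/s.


x/Vnmo = 2692/2038 = 1.320903
(x/Vnmo)^2 = 1.744784
t0^2 = 6.687396
sqrt(6.687396 + 1.744784) = 2.903822
dt = 2.903822 - 2.586 = 0.317822

0.317822


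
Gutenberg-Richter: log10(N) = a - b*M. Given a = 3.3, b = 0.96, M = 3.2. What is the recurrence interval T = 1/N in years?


log10(N) = 3.3 - 0.96*3.2 = 0.228
N = 10^0.228 = 1.690441
T = 1/N = 1/1.690441 = 0.5916 years

0.5916


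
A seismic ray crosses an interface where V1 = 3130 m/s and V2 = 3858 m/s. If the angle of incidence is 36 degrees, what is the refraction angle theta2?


sin(theta1) = sin(36 deg) = 0.587785
sin(theta2) = V2/V1 * sin(theta1) = 3858/3130 * 0.587785 = 0.724497
theta2 = arcsin(0.724497) = 46.427 degrees

46.427


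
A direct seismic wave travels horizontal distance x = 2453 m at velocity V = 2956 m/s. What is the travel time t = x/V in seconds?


t = x / V
= 2453 / 2956
= 0.8298 s

0.8298


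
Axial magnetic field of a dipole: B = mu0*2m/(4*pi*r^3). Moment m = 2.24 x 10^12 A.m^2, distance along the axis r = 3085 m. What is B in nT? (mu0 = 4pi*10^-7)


m = 2.24 x 10^12 = 2240000000000 A.m^2
2m = 4480000000000 A.m^2
r^3 = 3085^3 = 29360639125
B = (4pi*10^-7) * 4480000000000 / (4*pi * 29360639125) * 1e9
= 5629734.035233 / 368956672719.2 * 1e9
= 15258.5234 nT

15258.5234


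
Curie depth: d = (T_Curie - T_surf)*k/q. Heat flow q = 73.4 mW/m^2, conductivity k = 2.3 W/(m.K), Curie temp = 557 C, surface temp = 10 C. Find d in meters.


T_Curie - T_surf = 557 - 10 = 547 C
Convert q to W/m^2: 73.4 mW/m^2 = 0.0734 W/m^2
d = 547 * 2.3 / 0.0734 = 17140.33 m

17140.33


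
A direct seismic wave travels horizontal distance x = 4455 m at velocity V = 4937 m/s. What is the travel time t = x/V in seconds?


t = x / V
= 4455 / 4937
= 0.9024 s

0.9024


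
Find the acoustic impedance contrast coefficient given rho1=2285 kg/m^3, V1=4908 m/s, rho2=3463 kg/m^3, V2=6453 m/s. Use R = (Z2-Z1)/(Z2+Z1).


Z1 = 2285 * 4908 = 11214780
Z2 = 3463 * 6453 = 22346739
R = (22346739 - 11214780) / (22346739 + 11214780) = 11131959 / 33561519 = 0.3317

0.3317


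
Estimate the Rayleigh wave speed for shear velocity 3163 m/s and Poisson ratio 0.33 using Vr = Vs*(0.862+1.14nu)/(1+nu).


Numerator factor = 0.862 + 1.14*0.33 = 1.2382
Denominator = 1 + 0.33 = 1.33
Vr = 3163 * 1.2382 / 1.33 = 2944.68 m/s

2944.68


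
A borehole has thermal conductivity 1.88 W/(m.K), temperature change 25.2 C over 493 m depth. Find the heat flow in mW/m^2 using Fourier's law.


q = k * dT / dz * 1000
= 1.88 * 25.2 / 493 * 1000
= 0.096097 * 1000
= 96.0974 mW/m^2

96.0974


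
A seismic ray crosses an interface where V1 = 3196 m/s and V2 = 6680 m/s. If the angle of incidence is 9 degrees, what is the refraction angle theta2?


sin(theta1) = sin(9 deg) = 0.156434
sin(theta2) = V2/V1 * sin(theta1) = 6680/3196 * 0.156434 = 0.326966
theta2 = arcsin(0.326966) = 19.0847 degrees

19.0847


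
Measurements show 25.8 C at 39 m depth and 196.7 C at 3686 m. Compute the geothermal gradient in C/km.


dT = 196.7 - 25.8 = 170.9 C
dz = 3686 - 39 = 3647 m
gradient = dT/dz * 1000 = 170.9/3647 * 1000 = 46.8604 C/km

46.8604


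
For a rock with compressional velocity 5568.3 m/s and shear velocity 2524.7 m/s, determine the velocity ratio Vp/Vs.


Vp/Vs = 5568.3 / 2524.7
= 2.2055

2.2055


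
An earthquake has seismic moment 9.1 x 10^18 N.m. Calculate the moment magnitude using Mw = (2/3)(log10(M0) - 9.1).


log10(M0) = log10(9.1 x 10^18) = 18.959
Mw = 2/3 * (18.959 - 9.1)
= 2/3 * 9.859
= 6.57

6.57


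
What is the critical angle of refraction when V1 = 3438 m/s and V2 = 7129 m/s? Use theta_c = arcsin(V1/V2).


V1/V2 = 3438/7129 = 0.482256
theta_c = arcsin(0.482256) = 28.8328 degrees

28.8328


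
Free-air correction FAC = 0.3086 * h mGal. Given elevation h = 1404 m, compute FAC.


FAC = 0.3086 * h
= 0.3086 * 1404
= 433.2744 mGal

433.2744


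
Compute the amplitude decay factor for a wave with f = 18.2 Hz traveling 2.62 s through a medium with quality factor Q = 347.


pi*f*t/Q = pi*18.2*2.62/347 = 0.431711
A/A0 = exp(-0.431711) = 0.649397

0.649397


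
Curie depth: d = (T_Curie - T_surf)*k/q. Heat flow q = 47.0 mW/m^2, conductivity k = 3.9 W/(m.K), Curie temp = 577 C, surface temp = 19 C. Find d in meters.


T_Curie - T_surf = 577 - 19 = 558 C
Convert q to W/m^2: 47.0 mW/m^2 = 0.047 W/m^2
d = 558 * 3.9 / 0.047 = 46302.13 m

46302.13


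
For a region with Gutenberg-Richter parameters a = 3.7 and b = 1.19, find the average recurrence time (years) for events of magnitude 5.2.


log10(N) = 3.7 - 1.19*5.2 = -2.488
N = 10^-2.488 = 0.003251
T = 1/N = 1/0.003251 = 307.6097 years

307.6097


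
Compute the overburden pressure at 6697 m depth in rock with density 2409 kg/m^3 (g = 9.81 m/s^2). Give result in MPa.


P = rho * g * z / 1e6
= 2409 * 9.81 * 6697 / 1e6
= 158265446.13 / 1e6
= 158.2654 MPa

158.2654


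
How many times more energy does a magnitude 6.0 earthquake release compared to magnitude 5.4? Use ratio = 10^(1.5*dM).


M2 - M1 = 6.0 - 5.4 = 0.6
1.5 * 0.6 = 0.9
ratio = 10^0.9 = 7.94

7.94


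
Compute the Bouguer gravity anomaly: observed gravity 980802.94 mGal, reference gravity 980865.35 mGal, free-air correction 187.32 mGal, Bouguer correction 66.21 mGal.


BA = g_obs - g_ref + FAC - BC
= 980802.94 - 980865.35 + 187.32 - 66.21
= 58.7 mGal

58.7


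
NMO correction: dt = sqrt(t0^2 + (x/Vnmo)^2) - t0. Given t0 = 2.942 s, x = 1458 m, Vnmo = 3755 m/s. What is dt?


x/Vnmo = 1458/3755 = 0.388282
(x/Vnmo)^2 = 0.150763
t0^2 = 8.655364
sqrt(8.655364 + 0.150763) = 2.967512
dt = 2.967512 - 2.942 = 0.025512

0.025512


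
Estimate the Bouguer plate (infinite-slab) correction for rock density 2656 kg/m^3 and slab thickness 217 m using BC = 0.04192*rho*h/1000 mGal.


BC = 0.04192 * rho * h / 1000
= 0.04192 * 2656 * 217 / 1000
= 24.1607 mGal

24.1607


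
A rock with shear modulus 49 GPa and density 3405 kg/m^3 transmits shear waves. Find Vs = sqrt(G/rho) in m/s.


Convert G to Pa: G = 49e9 Pa
Compute G/rho = 49e9 / 3405 = 14390602.0558
Vs = sqrt(14390602.0558) = 3793.49 m/s

3793.49


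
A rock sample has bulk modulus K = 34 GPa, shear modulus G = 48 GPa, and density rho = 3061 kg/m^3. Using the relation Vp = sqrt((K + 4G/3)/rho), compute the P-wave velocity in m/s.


First compute the effective modulus:
K + 4G/3 = 34e9 + 4*48e9/3 = 98000000000.0 Pa
Then divide by density:
98000000000.0 / 3061 = 32015681.15 Pa/(kg/m^3)
Take the square root:
Vp = sqrt(32015681.15) = 5658.24 m/s

5658.24


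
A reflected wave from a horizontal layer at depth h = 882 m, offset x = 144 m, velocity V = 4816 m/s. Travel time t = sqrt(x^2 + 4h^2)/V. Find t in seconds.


x^2 + 4h^2 = 144^2 + 4*882^2 = 20736 + 3111696 = 3132432
sqrt(3132432) = 1769.8678
t = 1769.8678 / 4816 = 0.3675 s

0.3675


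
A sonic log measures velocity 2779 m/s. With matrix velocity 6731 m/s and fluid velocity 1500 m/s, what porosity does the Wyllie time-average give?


1/V - 1/Vm = 1/2779 - 1/6731 = 0.00021128
1/Vf - 1/Vm = 1/1500 - 1/6731 = 0.0005181
phi = 0.00021128 / 0.0005181 = 0.4078

0.4078


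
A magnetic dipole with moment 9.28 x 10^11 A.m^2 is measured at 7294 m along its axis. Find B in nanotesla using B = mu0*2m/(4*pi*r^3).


m = 9.28 x 10^11 = 928000000000 A.m^2
2m = 1856000000000 A.m^2
r^3 = 7294^3 = 388058568184
B = (4pi*10^-7) * 1856000000000 / (4*pi * 388058568184) * 1e9
= 2332318.386025 / 4876487787877.71 * 1e9
= 478.2783 nT

478.2783


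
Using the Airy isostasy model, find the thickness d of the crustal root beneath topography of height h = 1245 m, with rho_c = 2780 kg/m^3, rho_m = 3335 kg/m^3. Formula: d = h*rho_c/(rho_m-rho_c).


rho_m - rho_c = 3335 - 2780 = 555
d = 1245 * 2780 / 555
= 3461100 / 555
= 6236.22 m

6236.22


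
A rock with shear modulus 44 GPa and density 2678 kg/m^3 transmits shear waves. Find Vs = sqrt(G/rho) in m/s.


Convert G to Pa: G = 44e9 Pa
Compute G/rho = 44e9 / 2678 = 16430171.77
Vs = sqrt(16430171.77) = 4053.41 m/s

4053.41


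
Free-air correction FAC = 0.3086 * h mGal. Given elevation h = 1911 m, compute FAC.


FAC = 0.3086 * h
= 0.3086 * 1911
= 589.7346 mGal

589.7346


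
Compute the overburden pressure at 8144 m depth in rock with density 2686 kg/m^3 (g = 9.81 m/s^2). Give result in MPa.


P = rho * g * z / 1e6
= 2686 * 9.81 * 8144 / 1e6
= 214591631.04 / 1e6
= 214.5916 MPa

214.5916


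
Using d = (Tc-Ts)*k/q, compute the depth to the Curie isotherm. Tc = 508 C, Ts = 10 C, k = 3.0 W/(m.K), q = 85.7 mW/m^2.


T_Curie - T_surf = 508 - 10 = 498 C
Convert q to W/m^2: 85.7 mW/m^2 = 0.0857 W/m^2
d = 498 * 3.0 / 0.0857 = 17432.91 m

17432.91


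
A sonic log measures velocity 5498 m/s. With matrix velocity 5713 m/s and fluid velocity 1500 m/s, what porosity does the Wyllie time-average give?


1/V - 1/Vm = 1/5498 - 1/5713 = 6.84e-06
1/Vf - 1/Vm = 1/1500 - 1/5713 = 0.00049163
phi = 6.84e-06 / 0.00049163 = 0.0139

0.0139


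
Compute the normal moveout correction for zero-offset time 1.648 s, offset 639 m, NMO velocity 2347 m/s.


x/Vnmo = 639/2347 = 0.272262
(x/Vnmo)^2 = 0.074127
t0^2 = 2.715904
sqrt(2.715904 + 0.074127) = 1.670339
dt = 1.670339 - 1.648 = 0.022339

0.022339


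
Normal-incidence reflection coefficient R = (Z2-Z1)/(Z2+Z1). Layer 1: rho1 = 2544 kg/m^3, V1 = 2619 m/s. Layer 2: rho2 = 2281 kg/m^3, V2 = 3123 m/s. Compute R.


Z1 = 2544 * 2619 = 6662736
Z2 = 2281 * 3123 = 7123563
R = (7123563 - 6662736) / (7123563 + 6662736) = 460827 / 13786299 = 0.0334

0.0334


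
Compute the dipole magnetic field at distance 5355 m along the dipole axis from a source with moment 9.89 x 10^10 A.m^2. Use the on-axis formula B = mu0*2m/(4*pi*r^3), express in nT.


m = 9.89 x 10^10 = 98900000000 A.m^2
2m = 197800000000 A.m^2
r^3 = 5355^3 = 153560113875
B = (4pi*10^-7) * 197800000000 / (4*pi * 153560113875) * 1e9
= 248562.810752 / 1929693302536.45 * 1e9
= 128.8095 nT

128.8095


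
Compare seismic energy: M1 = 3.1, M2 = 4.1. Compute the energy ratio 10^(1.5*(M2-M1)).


M2 - M1 = 4.1 - 3.1 = 1.0
1.5 * 1.0 = 1.5
ratio = 10^1.5 = 31.62

31.62


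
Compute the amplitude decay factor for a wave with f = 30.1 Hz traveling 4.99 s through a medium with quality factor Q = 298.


pi*f*t/Q = pi*30.1*4.99/298 = 1.583436
A/A0 = exp(-1.583436) = 0.205268

0.205268


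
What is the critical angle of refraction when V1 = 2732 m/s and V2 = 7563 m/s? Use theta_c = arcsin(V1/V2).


V1/V2 = 2732/7563 = 0.361232
theta_c = arcsin(0.361232) = 21.1759 degrees

21.1759


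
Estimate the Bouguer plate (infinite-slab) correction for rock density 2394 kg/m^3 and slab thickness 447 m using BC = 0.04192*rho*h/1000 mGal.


BC = 0.04192 * rho * h / 1000
= 0.04192 * 2394 * 447 / 1000
= 44.8593 mGal

44.8593


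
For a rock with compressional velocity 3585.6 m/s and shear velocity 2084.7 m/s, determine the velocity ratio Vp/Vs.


Vp/Vs = 3585.6 / 2084.7
= 1.72

1.72


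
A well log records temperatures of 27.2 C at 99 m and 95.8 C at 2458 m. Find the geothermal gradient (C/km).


dT = 95.8 - 27.2 = 68.6 C
dz = 2458 - 99 = 2359 m
gradient = dT/dz * 1000 = 68.6/2359 * 1000 = 29.0801 C/km

29.0801


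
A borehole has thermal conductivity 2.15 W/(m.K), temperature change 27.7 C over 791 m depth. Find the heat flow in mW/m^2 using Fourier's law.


q = k * dT / dz * 1000
= 2.15 * 27.7 / 791 * 1000
= 0.075291 * 1000
= 75.2908 mW/m^2

75.2908


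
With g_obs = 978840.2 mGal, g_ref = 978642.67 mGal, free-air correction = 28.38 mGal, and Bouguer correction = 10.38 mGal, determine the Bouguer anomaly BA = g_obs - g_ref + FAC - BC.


BA = g_obs - g_ref + FAC - BC
= 978840.2 - 978642.67 + 28.38 - 10.38
= 215.53 mGal

215.53


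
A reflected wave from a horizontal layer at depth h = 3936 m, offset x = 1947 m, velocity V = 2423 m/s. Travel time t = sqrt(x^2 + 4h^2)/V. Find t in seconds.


x^2 + 4h^2 = 1947^2 + 4*3936^2 = 3790809 + 61968384 = 65759193
sqrt(65759193) = 8109.2042
t = 8109.2042 / 2423 = 3.3468 s

3.3468


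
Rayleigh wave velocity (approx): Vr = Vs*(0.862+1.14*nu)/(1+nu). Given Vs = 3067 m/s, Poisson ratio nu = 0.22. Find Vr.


Numerator factor = 0.862 + 1.14*0.22 = 1.1128
Denominator = 1 + 0.22 = 1.22
Vr = 3067 * 1.1128 / 1.22 = 2797.51 m/s

2797.51


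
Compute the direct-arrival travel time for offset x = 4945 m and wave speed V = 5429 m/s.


t = x / V
= 4945 / 5429
= 0.9108 s

0.9108


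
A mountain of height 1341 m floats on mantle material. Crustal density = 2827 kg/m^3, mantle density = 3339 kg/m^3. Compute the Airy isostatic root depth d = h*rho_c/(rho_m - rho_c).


rho_m - rho_c = 3339 - 2827 = 512
d = 1341 * 2827 / 512
= 3791007 / 512
= 7404.31 m

7404.31


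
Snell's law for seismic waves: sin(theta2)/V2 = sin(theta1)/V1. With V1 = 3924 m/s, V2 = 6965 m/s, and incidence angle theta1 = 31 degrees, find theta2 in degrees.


sin(theta1) = sin(31 deg) = 0.515038
sin(theta2) = V2/V1 * sin(theta1) = 6965/3924 * 0.515038 = 0.914179
theta2 = arcsin(0.914179) = 66.0895 degrees

66.0895


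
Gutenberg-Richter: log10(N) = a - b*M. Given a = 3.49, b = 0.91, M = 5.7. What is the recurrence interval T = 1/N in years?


log10(N) = 3.49 - 0.91*5.7 = -1.697
N = 10^-1.697 = 0.020091
T = 1/N = 1/0.020091 = 49.7737 years

49.7737


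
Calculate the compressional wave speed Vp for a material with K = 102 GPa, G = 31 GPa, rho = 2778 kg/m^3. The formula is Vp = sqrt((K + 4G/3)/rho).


First compute the effective modulus:
K + 4G/3 = 102e9 + 4*31e9/3 = 143333333333.33 Pa
Then divide by density:
143333333333.33 / 2778 = 51595872.3302 Pa/(kg/m^3)
Take the square root:
Vp = sqrt(51595872.3302) = 7183.03 m/s

7183.03


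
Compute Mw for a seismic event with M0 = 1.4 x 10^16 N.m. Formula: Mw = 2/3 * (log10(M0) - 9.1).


log10(M0) = log10(1.4 x 10^16) = 16.1461
Mw = 2/3 * (16.1461 - 9.1)
= 2/3 * 7.0461
= 4.7

4.7
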